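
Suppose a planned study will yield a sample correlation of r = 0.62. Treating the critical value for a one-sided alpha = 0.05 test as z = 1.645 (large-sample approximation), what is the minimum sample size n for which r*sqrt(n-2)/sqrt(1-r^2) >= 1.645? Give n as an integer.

Need r·√(n−2)/√(1−r²) ≥ 1.645
√(n−2) ≥ 1.645·√(1−0.3844) / 0.62 = 1.645·0.784602 / 0.62 = 2.0817
n−2 ≥ 4.3335  ⇒  n ≥ 6.3335
Smallest integer n = 7

7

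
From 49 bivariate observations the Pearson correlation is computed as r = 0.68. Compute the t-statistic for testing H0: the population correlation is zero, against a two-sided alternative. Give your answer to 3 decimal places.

1 − r² = 1 − 0.4624 = 0.5376;  √(1−r²) = 0.733212
√(n−2) = √47 = 6.855655
t = r·√(n−2)/√(1−r²) = 0.68 · 6.855655 / 0.733212 = 6.358

6.358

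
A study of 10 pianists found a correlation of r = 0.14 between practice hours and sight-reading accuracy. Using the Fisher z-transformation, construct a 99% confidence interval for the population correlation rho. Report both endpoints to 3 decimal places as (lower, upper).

z_r = atanh(0.14) = 0.140926;  SE = 1/√(n−3) = 1/√7 = 0.377964
z-limits: 0.140926 ± 2.576·0.377964 = 0.140926 ± 0.973635 = [-0.832709, 1.114561]
ρ-limits: (tanh -0.832709, tanh 1.114561) = (-0.682, 0.806)

(-0.682, 0.806)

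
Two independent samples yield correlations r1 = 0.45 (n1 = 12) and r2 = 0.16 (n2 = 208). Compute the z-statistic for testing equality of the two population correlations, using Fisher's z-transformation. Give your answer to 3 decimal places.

z1 = atanh(0.45) = 0.484700,  z2 = atanh(0.16) = 0.161387
SE = √(1/(n1−3) + 1/(n2−3)) = √(1/9 + 1/205) = √(0.1111111 + 0.0048780) = √0.1159891 = 0.340572
z = (z1 − z2)/SE = (0.484700 − 0.161387) / 0.340572 = 0.323313 / 0.340572 = 0.949

0.949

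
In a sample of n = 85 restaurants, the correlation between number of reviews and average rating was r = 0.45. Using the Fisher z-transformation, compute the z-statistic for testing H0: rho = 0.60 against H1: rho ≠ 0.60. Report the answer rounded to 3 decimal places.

-1.888

z_r = atanh(0.45) = 0.484700,  z_0 = atanh(0.60) = 0.693147
SE = 1/√(n−3) = 1/√82 = 0.110432
z = (z_r − z_0)/SE = (0.484700 − 0.693147) / 0.110432 = -0.208447 / 0.110432 = -1.888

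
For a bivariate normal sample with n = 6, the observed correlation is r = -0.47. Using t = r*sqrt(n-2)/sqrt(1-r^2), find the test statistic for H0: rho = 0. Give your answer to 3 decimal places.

-1.065

1 − r² = 1 − 0.2209 = 0.7791;  √(1−r²) = 0.882666
√(n−2) = √4 = 2.000000
t = r·√(n−2)/√(1−r²) = -0.47 · 2.000000 / 0.882666 = -1.065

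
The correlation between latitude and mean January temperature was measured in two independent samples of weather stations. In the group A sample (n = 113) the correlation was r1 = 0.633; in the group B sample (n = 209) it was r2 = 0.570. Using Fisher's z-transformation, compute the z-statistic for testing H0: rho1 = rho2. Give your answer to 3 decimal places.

Fisher z-transforms: z1 = atanh(0.633) = 0.746406, z2 = atanh(0.570) = 0.647523; difference d = 0.098883
Var(d) = 1/110 + 1/206 = 0.0090909 + 0.0048544 = 0.0139453
z = d/√Var(d) = 0.098883 / √0.0139453 = 0.098883 / 0.118090 = 0.837

0.837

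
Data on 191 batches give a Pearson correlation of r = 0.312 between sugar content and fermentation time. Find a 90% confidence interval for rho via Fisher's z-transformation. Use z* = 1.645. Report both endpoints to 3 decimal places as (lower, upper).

Fisher z: z_r = atanh(r) = ½·ln((1+0.312)/(1−0.312)) = 0.322760
SE(z) = 1/√(n−3) = 1/√188 = 0.072932
90% ⇒ z* = 1.645; margin = 1.645·0.072932 = 0.119973
CI on z-scale: (0.202787, 0.442733)
Back-transform: tanh(0.202787) = 0.200052, tanh(0.442733) = 0.415907

(0.200, 0.416)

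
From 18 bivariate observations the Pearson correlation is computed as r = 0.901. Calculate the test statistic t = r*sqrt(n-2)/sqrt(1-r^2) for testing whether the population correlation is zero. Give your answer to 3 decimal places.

8.308

t = r·√(n−2) / √(1−r²) with r = 0.901, n = 18
  = 0.901·√16 / √(1 − 0.811801)
  = 0.901·4.000000 / 0.433819
  = 3.604000 / 0.433819 = 8.308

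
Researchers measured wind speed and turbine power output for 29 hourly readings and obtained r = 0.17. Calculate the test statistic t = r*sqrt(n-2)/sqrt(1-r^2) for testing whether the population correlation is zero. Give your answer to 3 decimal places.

1 − r² = 1 − 0.0289 = 0.9711;  √(1−r²) = 0.985444
√(n−2) = √27 = 5.196152
t = r·√(n−2)/√(1−r²) = 0.17 · 5.196152 / 0.985444 = 0.896

0.896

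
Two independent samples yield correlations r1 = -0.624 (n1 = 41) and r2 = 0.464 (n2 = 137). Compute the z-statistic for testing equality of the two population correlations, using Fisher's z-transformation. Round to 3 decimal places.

-6.714

Fisher z-transforms: z1 = atanh(-0.624) = -0.731529, z2 = atanh(0.464) = 0.502397; difference d = -1.233926
Var(d) = 1/38 + 1/134 = 0.0263158 + 0.0074627 = 0.0337785
z = d/√Var(d) = -1.233926 / √0.0337785 = -1.233926 / 0.183789 = -6.714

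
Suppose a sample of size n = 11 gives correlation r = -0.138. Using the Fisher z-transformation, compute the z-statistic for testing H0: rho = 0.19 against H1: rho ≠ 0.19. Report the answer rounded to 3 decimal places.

z_r = atanh(-0.138) = -0.138886,  z_0 = atanh(0.19) = 0.192337
SE = 1/√(n−3) = 1/√8 = 0.353553
z = (z_r − z_0)/SE = (-0.138886 − 0.192337) / 0.353553 = -0.331223 / 0.353553 = -0.937

-0.937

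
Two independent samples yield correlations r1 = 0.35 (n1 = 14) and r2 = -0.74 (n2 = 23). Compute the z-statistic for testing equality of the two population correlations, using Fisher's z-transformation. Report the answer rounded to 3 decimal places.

3.506

Fisher z-transforms: z1 = atanh(0.35) = 0.365444, z2 = atanh(-0.74) = -0.950479; difference d = 1.315923
Var(d) = 1/11 + 1/20 = 0.0909091 + 0.0500000 = 0.1409091
z = d/√Var(d) = 1.315923 / √0.1409091 = 1.315923 / 0.375379 = 3.506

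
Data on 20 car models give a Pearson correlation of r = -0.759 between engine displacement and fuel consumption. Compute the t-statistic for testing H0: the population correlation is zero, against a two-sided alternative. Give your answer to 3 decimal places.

-4.946

1 − r² = 1 − 0.576081 = 0.423919;  √(1−r²) = 0.651091
√(n−2) = √18 = 4.242641
t = r·√(n−2)/√(1−r²) = -0.759 · 4.242641 / 0.651091 = -4.946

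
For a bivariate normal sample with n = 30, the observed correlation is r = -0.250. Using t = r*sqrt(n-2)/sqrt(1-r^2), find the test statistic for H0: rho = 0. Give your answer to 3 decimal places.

-1.366

t = r·√(n−2) / √(1−r²) with r = -0.250, n = 30
  = -0.250·√28 / √(1 − 0.062500)
  = -0.250·5.291503 / 0.968246
  = -1.322876 / 0.968246 = -1.366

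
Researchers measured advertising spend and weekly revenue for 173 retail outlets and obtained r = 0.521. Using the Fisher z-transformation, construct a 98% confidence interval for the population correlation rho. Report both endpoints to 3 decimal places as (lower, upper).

z_r = atanh(0.521) = 0.577711;  SE = 1/√(n−3) = 1/√170 = 0.076696
z-limits: 0.577711 ± 2.326·0.076696 = 0.577711 ± 0.178395 = [0.399316, 0.756106]
ρ-limits: (tanh 0.399316, tanh 0.756106) = (0.379, 0.639)

(0.379, 0.639)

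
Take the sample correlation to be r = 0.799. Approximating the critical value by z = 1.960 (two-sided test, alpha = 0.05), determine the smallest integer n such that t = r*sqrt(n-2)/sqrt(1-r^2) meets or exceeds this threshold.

5

r√(n−2)/√(1−r²) ≥ 1.960  ⇔  n−2 ≥ (1.960)²·(1−r²)/r²
(1−r²)/r² = (1−0.638401)/0.638401 = 0.5664
n ≥ 2 + 3.8416·0.5664 = 2 + 2.1759 = 4.1759
⌈4.1759⌉ = 5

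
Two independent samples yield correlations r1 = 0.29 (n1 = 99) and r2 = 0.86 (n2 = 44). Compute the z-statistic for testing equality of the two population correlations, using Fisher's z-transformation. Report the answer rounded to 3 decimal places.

z1 = atanh(0.29) = 0.298566,  z2 = atanh(0.86) = 1.293345
SE = √(1/(n1−3) + 1/(n2−3)) = √(1/96 + 1/41) = √(0.0104167 + 0.0243902) = √0.0348069 = 0.186566
z = (z1 − z2)/SE = (0.298566 − 1.293345) / 0.186566 = -0.994779 / 0.186566 = -5.332

-5.332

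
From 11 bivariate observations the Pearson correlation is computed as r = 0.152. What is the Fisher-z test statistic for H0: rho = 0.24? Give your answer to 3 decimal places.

-0.259

z_r = atanh(0.152) = 0.153187,  z_0 = atanh(0.24) = 0.244774
SE = 1/√(n−3) = 1/√8 = 0.353553
z = (z_r − z_0)/SE = (0.153187 − 0.244774) / 0.353553 = -0.091587 / 0.353553 = -0.259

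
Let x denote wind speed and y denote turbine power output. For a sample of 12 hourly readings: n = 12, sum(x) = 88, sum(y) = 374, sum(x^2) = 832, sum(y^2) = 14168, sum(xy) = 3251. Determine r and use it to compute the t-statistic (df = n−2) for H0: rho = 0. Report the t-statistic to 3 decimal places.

3.504

S_xy = nΣxy − ΣxΣy = 12·3251 − 88·374 = 39012 − 32912 = 6100
S_xx = nΣx² − (Σx)² = 12·832 − 88² = 9984 − 7744 = 2240
S_yy = nΣy² − (Σy)² = 12·14168 − 374² = 170016 − 139876 = 30140
r = S_xy / √(S_xx·S_yy) = 6100 / √(2240·30140) = 6100 / √67513600 = 6100 / 8216.6660 = 0.7424
t = r·√(n−2)/√(1−r²) = 0.7424·√10 / √(1−0.551158) = 2.347675 / 0.669957 = 3.504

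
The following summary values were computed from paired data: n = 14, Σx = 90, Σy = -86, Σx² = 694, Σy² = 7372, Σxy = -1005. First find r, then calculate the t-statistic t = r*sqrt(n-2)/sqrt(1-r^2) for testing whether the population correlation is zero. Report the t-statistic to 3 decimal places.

-2.047

S_xy = nΣxy − ΣxΣy = 14·(-1005) − 90·(-86) = -14070 − (-7740) = -6330
S_xx = nΣx² − (Σx)² = 14·694 − 90² = 9716 − 8100 = 1616
S_yy = nΣy² − (Σy)² = 14·7372 − (-86)² = 103208 − 7396 = 95812
r = S_xy / √(S_xx·S_yy) = -6330 / √(1616·95812) = -6330 / √154832192 = -6330 / 12443.1584 = -0.5087
t = r·√(n−2)/√(1−r²) = -0.5087·√12 / √(1−0.258776) = -1.762188 / 0.860944 = -2.047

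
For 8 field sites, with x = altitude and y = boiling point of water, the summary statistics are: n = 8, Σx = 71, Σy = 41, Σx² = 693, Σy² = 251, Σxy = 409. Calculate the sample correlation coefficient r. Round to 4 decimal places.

0.8901

Numerator: nΣxy − (Σx)(Σy) = 8·409 − (71)(41) = 361
Denominator: √[(nΣx²−(Σx)²)(nΣy²−(Σy)²)]
  nΣx²−(Σx)² = 8·693 − 5041 = 503;  nΣy²−(Σy)² = 8·251 − 1681 = 327
  √(503·327) = √164481 = 405.5626
r = 361 / 405.5626 = 0.8901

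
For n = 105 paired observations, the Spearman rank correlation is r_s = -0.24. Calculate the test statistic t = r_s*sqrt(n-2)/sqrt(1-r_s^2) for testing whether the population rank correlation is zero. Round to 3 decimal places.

-2.509

t = r_s·√(n−2) / √(1−r_s²) with r_s = -0.24, n = 105
  = -0.24·√103 / √(1 − 0.0576)
  = -0.24·10.148892 / 0.970773
  = -2.435734 / 0.970773 = -2.509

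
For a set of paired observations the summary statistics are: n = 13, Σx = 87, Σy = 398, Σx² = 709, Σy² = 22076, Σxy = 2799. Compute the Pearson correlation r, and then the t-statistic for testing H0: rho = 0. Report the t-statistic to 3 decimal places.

Numerator: nΣxy − (Σx)(Σy) = 13·2799 − (87)(398) = 1761
Denominator: √[(nΣx²−(Σx)²)(nΣy²−(Σy)²)]
  nΣx²−(Σx)² = 13·709 − 7569 = 1648;  nΣy²−(Σy)² = 13·22076 − 158404 = 128584
  √(1648·128584) = √211906432 = 14557.0063
r = 1761 / 14557.0063 = 0.1210
t = r·√(n−2)/√(1−r²) = 0.1210·√11 / √(1−0.014641) = 0.401312 / 0.992653 = 0.404

0.404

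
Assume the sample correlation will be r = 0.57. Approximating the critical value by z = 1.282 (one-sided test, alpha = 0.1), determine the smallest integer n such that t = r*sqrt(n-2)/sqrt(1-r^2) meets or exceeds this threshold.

r√(n−2)/√(1−r²) ≥ 1.282  ⇔  n−2 ≥ (1.282)²·(1−r²)/r²
(1−r²)/r² = (1−0.3249)/0.3249 = 2.0779
n ≥ 2 + 1.643524·2.0779 = 2 + 3.4151 = 5.4151
⌈5.4151⌉ = 6

6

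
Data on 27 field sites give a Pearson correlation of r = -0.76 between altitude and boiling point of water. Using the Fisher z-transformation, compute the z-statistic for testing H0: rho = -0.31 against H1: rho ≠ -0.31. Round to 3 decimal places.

z_r = atanh(-0.76) = -0.996215,  z_0 = atanh(-0.31) = -0.320545
SE = 1/√(n−3) = 1/√24 = 0.204124
z = (z_r − z_0)/SE = (-0.996215 − (-0.320545)) / 0.204124 = -0.675670 / 0.204124 = -3.310

-3.310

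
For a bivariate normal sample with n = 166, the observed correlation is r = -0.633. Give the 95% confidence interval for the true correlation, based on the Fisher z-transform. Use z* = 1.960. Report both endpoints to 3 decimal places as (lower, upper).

z_r = atanh(-0.633) = -0.746406;  SE = 1/√(n−3) = 1/√163 = 0.078326
z-limits: -0.746406 ± 1.960·0.078326 = -0.746406 ± 0.153519 = [-0.899925, -0.592887]
ρ-limits: (tanh -0.899925, tanh -0.592887) = (-0.716, -0.532)

(-0.716, -0.532)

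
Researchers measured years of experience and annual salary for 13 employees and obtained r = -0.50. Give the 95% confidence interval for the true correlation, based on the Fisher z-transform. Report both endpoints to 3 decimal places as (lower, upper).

(-0.824, 0.070)

Fisher z: z_r = atanh(r) = ½·ln((1+(-0.50))/(1−(-0.50))) = -0.549306
SE(z) = 1/√(n−3) = 1/√10 = 0.316228
95% ⇒ z* = 1.960; margin = 1.960·0.316228 = 0.619807
CI on z-scale: (-1.169113, 0.070501)
Back-transform: tanh(-1.169113) = -0.823988, tanh(0.070501) = 0.070384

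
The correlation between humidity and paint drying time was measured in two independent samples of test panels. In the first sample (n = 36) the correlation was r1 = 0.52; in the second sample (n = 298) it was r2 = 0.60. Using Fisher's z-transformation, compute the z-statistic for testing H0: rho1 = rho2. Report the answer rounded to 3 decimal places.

Fisher z-transforms: z1 = atanh(0.52) = 0.576340, z2 = atanh(0.60) = 0.693147; difference d = -0.116807
Var(d) = 1/33 + 1/295 = 0.0303030 + 0.0033898 = 0.0336928
z = d/√Var(d) = -0.116807 / √0.0336928 = -0.116807 / 0.183556 = -0.636

-0.636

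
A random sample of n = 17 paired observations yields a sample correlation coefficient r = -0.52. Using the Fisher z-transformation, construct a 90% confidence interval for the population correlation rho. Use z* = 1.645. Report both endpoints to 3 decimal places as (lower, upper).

Fisher z: z_r = atanh(r) = ½·ln((1+(-0.52))/(1−(-0.52))) = -0.576340
SE(z) = 1/√(n−3) = 1/√14 = 0.267261
90% ⇒ z* = 1.645; margin = 1.645·0.267261 = 0.439644
CI on z-scale: (-1.015984, -0.136696)
Back-transform: tanh(-1.015984) = -0.768226, tanh(-0.136696) = -0.135851

(-0.768, -0.136)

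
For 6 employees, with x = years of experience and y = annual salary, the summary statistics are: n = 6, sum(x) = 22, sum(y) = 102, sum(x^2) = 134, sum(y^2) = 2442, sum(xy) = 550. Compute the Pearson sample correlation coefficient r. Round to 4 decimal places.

Numerator: nΣxy − (Σx)(Σy) = 6·550 − (22)(102) = 1056
Denominator: √[(nΣx²−(Σx)²)(nΣy²−(Σy)²)]
  nΣx²−(Σx)² = 6·134 − 484 = 320;  nΣy²−(Σy)² = 6·2442 − 10404 = 4248
  √(320·4248) = √1359360 = 1165.9159
r = 1056 / 1165.9159 = 0.9057

0.9057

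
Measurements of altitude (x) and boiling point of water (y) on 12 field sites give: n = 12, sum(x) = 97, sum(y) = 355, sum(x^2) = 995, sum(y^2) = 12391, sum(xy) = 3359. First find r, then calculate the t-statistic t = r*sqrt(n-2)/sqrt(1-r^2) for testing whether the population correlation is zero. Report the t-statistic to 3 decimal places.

S_xy = nΣxy − ΣxΣy = 12·3359 − 97·355 = 40308 − 34435 = 5873
S_xx = nΣx² − (Σx)² = 12·995 − 97² = 11940 − 9409 = 2531
S_yy = nΣy² − (Σy)² = 12·12391 − 355² = 148692 − 126025 = 22667
r = S_xy / √(S_xx·S_yy) = 5873 / √(2531·22667) = 5873 / √57370177 = 5873 / 7574.3103 = 0.7754
t = r·√(n−2)/√(1−r²) = 0.7754·√10 / √(1−0.601245) = 2.452030 / 0.631471 = 3.883

3.883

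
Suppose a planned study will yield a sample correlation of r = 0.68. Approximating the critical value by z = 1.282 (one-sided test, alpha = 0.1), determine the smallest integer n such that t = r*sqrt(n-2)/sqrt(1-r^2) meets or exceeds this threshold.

Need r·√(n−2)/√(1−r²) ≥ 1.282
√(n−2) ≥ 1.282·√(1−0.4624) / 0.68 = 1.282·0.733212 / 0.68 = 1.3823
n−2 ≥ 1.9108  ⇒  n ≥ 3.9108
Smallest integer n = 4

4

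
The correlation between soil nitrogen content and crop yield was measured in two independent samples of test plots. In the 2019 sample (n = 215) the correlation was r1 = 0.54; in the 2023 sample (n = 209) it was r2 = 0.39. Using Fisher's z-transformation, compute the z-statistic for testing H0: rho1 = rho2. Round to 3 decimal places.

Fisher z-transforms: z1 = atanh(0.54) = 0.604156, z2 = atanh(0.39) = 0.411800; difference d = 0.192356
Var(d) = 1/212 + 1/206 = 0.0047170 + 0.0048544 = 0.0095714
z = d/√Var(d) = 0.192356 / √0.0095714 = 0.192356 / 0.097834 = 1.966

1.966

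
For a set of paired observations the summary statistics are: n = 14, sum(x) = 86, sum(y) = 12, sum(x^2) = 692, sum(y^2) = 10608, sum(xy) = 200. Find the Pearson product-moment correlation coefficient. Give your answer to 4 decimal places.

S_xy = nΣxy − ΣxΣy = 14·200 − 86·12 = 2800 − 1032 = 1768
S_xx = nΣx² − (Σx)² = 14·692 − 86² = 9688 − 7396 = 2292
S_yy = nΣy² − (Σy)² = 14·10608 − 12² = 148512 − 144 = 148368
r = S_xy / √(S_xx·S_yy) = 1768 / √(2292·148368) = 1768 / √340059456 = 1768 / 18440.7011 = 0.0959

0.0959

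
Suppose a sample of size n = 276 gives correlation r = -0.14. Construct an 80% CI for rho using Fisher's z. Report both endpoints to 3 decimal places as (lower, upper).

z_r = atanh(-0.14) = -0.140926;  SE = 1/√(n−3) = 1/√273 = 0.060523
z-limits: -0.140926 ± 1.282·0.060523 = -0.140926 ± 0.077590 = [-0.218516, -0.063336]
ρ-limits: (tanh -0.218516, tanh -0.063336) = (-0.215, -0.063)

(-0.215, -0.063)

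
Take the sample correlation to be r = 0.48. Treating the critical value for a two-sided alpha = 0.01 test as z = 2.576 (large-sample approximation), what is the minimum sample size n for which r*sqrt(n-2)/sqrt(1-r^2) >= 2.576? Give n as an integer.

Need r·√(n−2)/√(1−r²) ≥ 2.576
√(n−2) ≥ 2.576·√(1−0.2304) / 0.48 = 2.576·0.877268 / 0.48 = 4.7080
n−2 ≥ 22.1653  ⇒  n ≥ 24.1653
Smallest integer n = 25

25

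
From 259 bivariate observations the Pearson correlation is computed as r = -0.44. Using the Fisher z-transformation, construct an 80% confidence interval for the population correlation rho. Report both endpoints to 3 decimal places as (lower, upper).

(-0.502, -0.373)

z_r = atanh(-0.44) = -0.472231;  SE = 1/√(n−3) = 1/√256 = 0.062500
z-limits: -0.472231 ± 1.282·0.062500 = -0.472231 ± 0.080125 = [-0.552356, -0.392106]
ρ-limits: (tanh -0.552356, tanh -0.392106) = (-0.502, -0.373)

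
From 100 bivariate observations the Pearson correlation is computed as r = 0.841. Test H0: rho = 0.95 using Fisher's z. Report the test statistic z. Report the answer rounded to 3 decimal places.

z_r = atanh(0.841) = 1.224580,  z_0 = atanh(0.95) = 1.831781
SE = 1/√(n−3) = 1/√97 = 0.101535
z = (z_r − z_0)/SE = (1.224580 − 1.831781) / 0.101535 = -0.607201 / 0.101535 = -5.980

-5.980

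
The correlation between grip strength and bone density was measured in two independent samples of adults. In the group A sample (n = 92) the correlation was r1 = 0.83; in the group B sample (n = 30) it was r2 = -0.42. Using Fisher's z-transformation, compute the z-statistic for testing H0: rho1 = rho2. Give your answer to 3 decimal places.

Fisher z-transforms: z1 = atanh(0.83) = 1.188136, z2 = atanh(-0.42) = -0.447692; difference d = 1.635828
Var(d) = 1/89 + 1/27 = 0.0112360 + 0.0370370 = 0.0482730
z = d/√Var(d) = 1.635828 / √0.0482730 = 1.635828 / 0.219711 = 7.445

7.445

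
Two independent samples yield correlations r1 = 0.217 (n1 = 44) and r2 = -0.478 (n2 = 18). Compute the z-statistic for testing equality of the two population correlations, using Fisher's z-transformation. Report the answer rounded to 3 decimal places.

Fisher z-transforms: z1 = atanh(0.217) = 0.220506, z2 = atanh(-0.478) = -0.520389; difference d = 0.740895
Var(d) = 1/41 + 1/15 = 0.0243902 + 0.0666667 = 0.0910569
z = d/√Var(d) = 0.740895 / √0.0910569 = 0.740895 / 0.301756 = 2.455

2.455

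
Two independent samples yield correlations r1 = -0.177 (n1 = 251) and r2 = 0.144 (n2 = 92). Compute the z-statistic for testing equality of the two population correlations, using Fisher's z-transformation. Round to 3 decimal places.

z1 = atanh(-0.177) = -0.178884,  z2 = atanh(0.144) = 0.145008
SE = √(1/(n1−3) + 1/(n2−3)) = √(1/248 + 1/89) = √(0.0040323 + 0.0112360) = √0.0152683 = 0.123565
z = (z1 − z2)/SE = (-0.178884 − 0.145008) / 0.123565 = -0.323892 / 0.123565 = -2.621

-2.621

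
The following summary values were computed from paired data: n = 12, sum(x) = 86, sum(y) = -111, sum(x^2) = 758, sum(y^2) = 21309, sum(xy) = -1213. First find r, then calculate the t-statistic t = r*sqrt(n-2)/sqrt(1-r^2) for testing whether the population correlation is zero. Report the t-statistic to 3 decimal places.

-0.804

Numerator: nΣxy − (Σx)(Σy) = 12·(-1213) − (86)(-111) = -5010
Denominator: √[(nΣx²−(Σx)²)(nΣy²−(Σy)²)]
  nΣx²−(Σx)² = 12·758 − 7396 = 1700;  nΣy²−(Σy)² = 12·21309 − 12321 = 243387
  √(1700·243387) = √413757900 = 20341.0398
r = -5010 / 20341.0398 = -0.2463
t = r·√(n−2)/√(1−r²) = -0.2463·√10 / √(1−0.060664) = -0.778869 / 0.969193 = -0.804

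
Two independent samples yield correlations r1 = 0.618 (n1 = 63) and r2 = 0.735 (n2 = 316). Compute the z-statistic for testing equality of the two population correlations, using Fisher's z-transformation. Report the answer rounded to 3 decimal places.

z1 = atanh(0.618) = 0.721763,  z2 = atanh(0.735) = 0.939516
SE = √(1/(n1−3) + 1/(n2−3)) = √(1/60 + 1/313) = √(0.0166667 + 0.0031949) = √0.0198616 = 0.140931
z = (z1 − z2)/SE = (0.721763 − 0.939516) / 0.140931 = -0.217753 / 0.140931 = -1.545

-1.545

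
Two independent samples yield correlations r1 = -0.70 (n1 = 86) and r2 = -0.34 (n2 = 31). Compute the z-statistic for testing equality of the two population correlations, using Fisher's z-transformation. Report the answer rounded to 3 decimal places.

-2.348

Fisher z-transforms: z1 = atanh(-0.70) = -0.867301, z2 = atanh(-0.34) = -0.354093; difference d = -0.513208
Var(d) = 1/83 + 1/28 = 0.0120482 + 0.0357143 = 0.0477625
z = d/√Var(d) = -0.513208 / √0.0477625 = -0.513208 / 0.218546 = -2.348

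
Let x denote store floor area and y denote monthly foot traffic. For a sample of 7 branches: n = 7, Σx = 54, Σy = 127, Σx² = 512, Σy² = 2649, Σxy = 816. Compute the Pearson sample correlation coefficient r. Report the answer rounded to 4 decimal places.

-0.9025

Numerator: nΣxy − (Σx)(Σy) = 7·816 − (54)(127) = -1146
Denominator: √[(nΣx²−(Σx)²)(nΣy²−(Σy)²)]
  nΣx²−(Σx)² = 7·512 − 2916 = 668;  nΣy²−(Σy)² = 7·2649 − 16129 = 2414
  √(668·2414) = √1612552 = 1269.8630
r = -1146 / 1269.8630 = -0.9025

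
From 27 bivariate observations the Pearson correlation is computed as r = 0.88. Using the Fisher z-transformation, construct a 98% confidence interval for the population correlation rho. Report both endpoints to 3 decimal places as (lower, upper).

Fisher z: z_r = atanh(r) = ½·ln((1+0.88)/(1−0.88)) = 1.375768
SE(z) = 1/√(n−3) = 1/√24 = 0.204124
98% ⇒ z* = 2.326; margin = 2.326·0.204124 = 0.474792
CI on z-scale: (0.900976, 1.850560)
Back-transform: tanh(0.900976) = 0.716773, tanh(1.850560) = 0.951799

(0.717, 0.952)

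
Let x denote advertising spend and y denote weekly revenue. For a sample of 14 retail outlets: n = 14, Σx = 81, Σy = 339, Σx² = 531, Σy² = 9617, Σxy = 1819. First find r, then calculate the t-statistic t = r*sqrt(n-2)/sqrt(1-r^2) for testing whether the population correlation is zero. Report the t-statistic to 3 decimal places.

S_xy = nΣxy − ΣxΣy = 14·1819 − 81·339 = 25466 − 27459 = -1993
S_xx = nΣx² − (Σx)² = 14·531 − 81² = 7434 − 6561 = 873
S_yy = nΣy² − (Σy)² = 14·9617 − 339² = 134638 − 114921 = 19717
r = S_xy / √(S_xx·S_yy) = -1993 / √(873·19717) = -1993 / √17212941 = -1993 / 4148.8482 = -0.4804
t = r·√(n−2)/√(1−r²) = -0.4804·√12 / √(1−0.230784) = -1.664154 / 0.877050 = -1.897

-1.897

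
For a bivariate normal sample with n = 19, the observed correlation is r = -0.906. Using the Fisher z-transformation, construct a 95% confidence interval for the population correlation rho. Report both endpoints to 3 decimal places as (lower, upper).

(-0.964, -0.768)

z_r = atanh(-0.906) = -1.504734;  SE = 1/√(n−3) = 1/√16 = 0.250000
z-limits: -1.504734 ± 1.960·0.250000 = -1.504734 ± 0.490000 = [-1.994734, -1.014734]
ρ-limits: (tanh -1.994734, tanh -1.014734) = (-0.964, -0.768)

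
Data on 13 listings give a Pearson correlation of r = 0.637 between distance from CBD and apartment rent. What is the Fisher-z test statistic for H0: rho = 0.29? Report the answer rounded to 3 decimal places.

Fisher z: atanh(0.637) = 0.753109, atanh(0.29) = 0.298566
z = (z_r − z_0)·√(n−3) = (0.753109 − 0.298566)·√10 = 0.454543 · 3.162278 = 1.437

1.437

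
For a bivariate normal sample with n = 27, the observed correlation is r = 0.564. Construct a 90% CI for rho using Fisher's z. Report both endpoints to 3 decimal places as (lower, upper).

Fisher z: z_r = atanh(r) = ½·ln((1+0.564)/(1−0.564)) = 0.638680
SE(z) = 1/√(n−3) = 1/√24 = 0.204124
90% ⇒ z* = 1.645; margin = 1.645·0.204124 = 0.335784
CI on z-scale: (0.302896, 0.974464)
Back-transform: tanh(0.302896) = 0.293961, tanh(0.974464) = 0.750659

(0.294, 0.751)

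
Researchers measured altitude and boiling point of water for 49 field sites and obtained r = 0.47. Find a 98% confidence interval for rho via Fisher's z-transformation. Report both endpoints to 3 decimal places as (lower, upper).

Fisher z: z_r = atanh(r) = ½·ln((1+0.47)/(1−0.47)) = 0.510070
SE(z) = 1/√(n−3) = 1/√46 = 0.147442
98% ⇒ z* = 2.326; margin = 2.326·0.147442 = 0.342950
CI on z-scale: (0.167120, 0.853020)
Back-transform: tanh(0.167120) = 0.165581, tanh(0.853020) = 0.692644

(0.166, 0.693)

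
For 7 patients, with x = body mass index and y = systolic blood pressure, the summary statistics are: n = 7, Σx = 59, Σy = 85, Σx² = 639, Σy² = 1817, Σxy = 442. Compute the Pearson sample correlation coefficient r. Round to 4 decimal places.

-0.8229

Numerator: nΣxy − (Σx)(Σy) = 7·442 − (59)(85) = -1921
Denominator: √[(nΣx²−(Σx)²)(nΣy²−(Σy)²)]
  nΣx²−(Σx)² = 7·639 − 3481 = 992;  nΣy²−(Σy)² = 7·1817 − 7225 = 5494
  √(992·5494) = √5450048 = 2334.5338
r = -1921 / 2334.5338 = -0.8229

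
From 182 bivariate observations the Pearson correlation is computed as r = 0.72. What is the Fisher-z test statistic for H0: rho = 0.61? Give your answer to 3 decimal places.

Fisher z: atanh(0.72) = 0.907645, atanh(0.61) = 0.708921
z = (z_r − z_0)·√(n−3) = (0.907645 − 0.708921)·√179 = 0.198724 · 13.379088 = 2.659

2.659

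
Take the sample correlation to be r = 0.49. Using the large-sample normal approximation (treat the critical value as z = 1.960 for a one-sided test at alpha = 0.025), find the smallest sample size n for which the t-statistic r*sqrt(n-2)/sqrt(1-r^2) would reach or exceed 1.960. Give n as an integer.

15

r√(n−2)/√(1−r²) ≥ 1.960  ⇔  n−2 ≥ (1.960)²·(1−r²)/r²
(1−r²)/r² = (1−0.2401)/0.2401 = 3.1649
n ≥ 2 + 3.8416·3.1649 = 2 + 12.1583 = 14.1583
⌈14.1583⌉ = 15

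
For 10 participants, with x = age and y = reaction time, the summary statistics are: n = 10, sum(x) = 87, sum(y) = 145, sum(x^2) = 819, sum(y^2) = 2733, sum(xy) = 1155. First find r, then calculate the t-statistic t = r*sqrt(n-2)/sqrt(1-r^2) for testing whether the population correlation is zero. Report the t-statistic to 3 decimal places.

-1.806

Numerator: nΣxy − (Σx)(Σy) = 10·1155 − (87)(145) = -1065
Denominator: √[(nΣx²−(Σx)²)(nΣy²−(Σy)²)]
  nΣx²−(Σx)² = 10·819 − 7569 = 621;  nΣy²−(Σy)² = 10·2733 − 21025 = 6305
  √(621·6305) = √3915405 = 1978.7382
r = -1065 / 1978.7382 = -0.5382
t = r·√(n−2)/√(1−r²) = -0.5382·√8 / √(1−0.289659) = -1.522259 / 0.842817 = -1.806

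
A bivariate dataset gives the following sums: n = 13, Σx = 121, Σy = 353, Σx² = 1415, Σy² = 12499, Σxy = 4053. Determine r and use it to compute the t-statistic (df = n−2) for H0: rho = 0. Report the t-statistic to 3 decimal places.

S_xy = nΣxy − ΣxΣy = 13·4053 − 121·353 = 52689 − 42713 = 9976
S_xx = nΣx² − (Σx)² = 13·1415 − 121² = 18395 − 14641 = 3754
S_yy = nΣy² − (Σy)² = 13·12499 − 353² = 162487 − 124609 = 37878
r = S_xy / √(S_xx·S_yy) = 9976 / √(3754·37878) = 9976 / √142194012 = 9976 / 11924.5131 = 0.8366
t = r·√(n−2)/√(1−r²) = 0.8366·√11 / √(1−0.699900) = 2.774688 / 0.547814 = 5.065

5.065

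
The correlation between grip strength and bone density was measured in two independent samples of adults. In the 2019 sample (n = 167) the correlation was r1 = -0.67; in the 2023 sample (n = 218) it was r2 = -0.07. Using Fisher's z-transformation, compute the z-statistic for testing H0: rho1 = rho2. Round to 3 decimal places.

-7.144

z1 = atanh(-0.67) = -0.810743,  z2 = atanh(-0.07) = -0.070115
SE = √(1/(n1−3) + 1/(n2−3)) = √(1/164 + 1/215) = √(0.0060976 + 0.0046512) = √0.0107488 = 0.103676
z = (z1 − z2)/SE = (-0.810743 − (-0.070115)) / 0.103676 = -0.740628 / 0.103676 = -7.144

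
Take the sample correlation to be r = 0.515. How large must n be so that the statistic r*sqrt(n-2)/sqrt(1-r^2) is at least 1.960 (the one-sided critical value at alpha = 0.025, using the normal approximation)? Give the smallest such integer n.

Need r·√(n−2)/√(1−r²) ≥ 1.960
√(n−2) ≥ 1.960·√(1−0.265225) / 0.515 = 1.960·0.857190 / 0.515 = 3.2623
n−2 ≥ 10.6426  ⇒  n ≥ 12.6426
Smallest integer n = 13

13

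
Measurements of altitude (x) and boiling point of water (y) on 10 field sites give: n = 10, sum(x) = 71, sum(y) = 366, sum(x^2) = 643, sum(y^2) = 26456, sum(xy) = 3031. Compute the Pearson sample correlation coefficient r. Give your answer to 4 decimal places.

0.3210

Numerator: nΣxy − (Σx)(Σy) = 10·3031 − (71)(366) = 4324
Denominator: √[(nΣx²−(Σx)²)(nΣy²−(Σy)²)]
  nΣx²−(Σx)² = 10·643 − 5041 = 1389;  nΣy²−(Σy)² = 10·26456 − 133956 = 130604
  √(1389·130604) = √181408956 = 13468.8142
r = 4324 / 13468.8142 = 0.3210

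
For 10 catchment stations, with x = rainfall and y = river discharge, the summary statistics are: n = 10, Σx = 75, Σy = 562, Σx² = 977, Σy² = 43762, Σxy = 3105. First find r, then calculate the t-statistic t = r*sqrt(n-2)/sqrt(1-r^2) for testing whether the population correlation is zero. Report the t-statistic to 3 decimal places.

-1.607

S_xy = nΣxy − ΣxΣy = 10·3105 − 75·562 = 31050 − 42150 = -11100
S_xx = nΣx² − (Σx)² = 10·977 − 75² = 9770 − 5625 = 4145
S_yy = nΣy² − (Σy)² = 10·43762 − 562² = 437620 − 315844 = 121776
r = S_xy / √(S_xx·S_yy) = -11100 / √(4145·121776) = -11100 / √504761520 = -11100 / 22466.8983 = -0.4941
t = r·√(n−2)/√(1−r²) = -0.4941·√8 / √(1−0.244135) = -1.397526 / 0.869405 = -1.607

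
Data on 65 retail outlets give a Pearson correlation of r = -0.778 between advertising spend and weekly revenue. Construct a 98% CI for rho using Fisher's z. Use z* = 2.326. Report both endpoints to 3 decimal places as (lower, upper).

z_r = atanh(-0.778) = -1.040284;  SE = 1/√(n−3) = 1/√62 = 0.127000
z-limits: -1.040284 ± 2.326·0.127000 = -1.040284 ± 0.295402 = [-1.335686, -0.744882]
ρ-limits: (tanh -1.335686, tanh -0.744882) = (-0.871, -0.632)

(-0.871, -0.632)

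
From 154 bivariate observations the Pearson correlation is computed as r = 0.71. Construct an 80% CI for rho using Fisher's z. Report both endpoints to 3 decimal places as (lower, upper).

(0.654, 0.758)

z_r = atanh(0.71) = 0.887184;  SE = 1/√(n−3) = 1/√151 = 0.081379
z-limits: 0.887184 ± 1.282·0.081379 = 0.887184 ± 0.104328 = [0.782856, 0.991512]
ρ-limits: (tanh 0.782856, tanh 0.991512) = (0.654, 0.758)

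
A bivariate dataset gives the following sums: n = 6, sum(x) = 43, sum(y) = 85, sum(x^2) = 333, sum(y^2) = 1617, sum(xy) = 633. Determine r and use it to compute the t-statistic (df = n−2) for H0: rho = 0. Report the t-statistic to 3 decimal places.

0.484

S_xy = nΣxy − ΣxΣy = 6·633 − 43·85 = 3798 − 3655 = 143
S_xx = nΣx² − (Σx)² = 6·333 − 43² = 1998 − 1849 = 149
S_yy = nΣy² − (Σy)² = 6·1617 − 85² = 9702 − 7225 = 2477
r = S_xy / √(S_xx·S_yy) = 143 / √(149·2477) = 143 / √369073 = 143 / 607.5138 = 0.2354
t = r·√(n−2)/√(1−r²) = 0.2354·√4 / √(1−0.055413) = 0.470800 / 0.971899 = 0.484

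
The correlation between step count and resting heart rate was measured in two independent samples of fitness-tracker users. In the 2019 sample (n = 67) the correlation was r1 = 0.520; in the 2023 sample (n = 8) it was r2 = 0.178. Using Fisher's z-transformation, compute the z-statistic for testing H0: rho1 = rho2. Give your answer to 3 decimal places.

Fisher z-transforms: z1 = atanh(0.520) = 0.576340, z2 = atanh(0.178) = 0.179916; difference d = 0.396424
Var(d) = 1/64 + 1/5 = 0.0156250 + 0.2000000 = 0.2156250
z = d/√Var(d) = 0.396424 / √0.2156250 = 0.396424 / 0.464354 = 0.854

0.854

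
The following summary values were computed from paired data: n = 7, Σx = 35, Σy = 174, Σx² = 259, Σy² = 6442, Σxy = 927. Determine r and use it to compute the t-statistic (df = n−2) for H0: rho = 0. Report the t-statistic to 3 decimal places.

Numerator: nΣxy − (Σx)(Σy) = 7·927 − (35)(174) = 399
Denominator: √[(nΣx²−(Σx)²)(nΣy²−(Σy)²)]
  nΣx²−(Σx)² = 7·259 − 1225 = 588;  nΣy²−(Σy)² = 7·6442 − 30276 = 14818
  √(588·14818) = √8712984 = 2951.7764
r = 399 / 2951.7764 = 0.1352
t = r·√(n−2)/√(1−r²) = 0.1352·√5 / √(1−0.018279) = 0.302316 / 0.990818 = 0.305

0.305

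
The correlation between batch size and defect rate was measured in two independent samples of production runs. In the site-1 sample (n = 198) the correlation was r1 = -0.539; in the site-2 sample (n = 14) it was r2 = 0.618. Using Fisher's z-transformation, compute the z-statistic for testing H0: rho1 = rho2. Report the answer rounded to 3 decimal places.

-4.274

z1 = atanh(-0.539) = -0.602745,  z2 = atanh(0.618) = 0.721763
SE = √(1/(n1−3) + 1/(n2−3)) = √(1/195 + 1/11) = √(0.0051282 + 0.0909091) = √0.0960373 = 0.309899
z = (z1 − z2)/SE = (-0.602745 − 0.721763) / 0.309899 = -1.324508 / 0.309899 = -4.274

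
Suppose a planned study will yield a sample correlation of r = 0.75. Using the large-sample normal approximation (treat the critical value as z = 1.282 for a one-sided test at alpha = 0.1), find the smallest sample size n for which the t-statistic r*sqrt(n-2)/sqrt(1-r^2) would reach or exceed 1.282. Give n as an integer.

Need r·√(n−2)/√(1−r²) ≥ 1.282
√(n−2) ≥ 1.282·√(1−0.5625) / 0.75 = 1.282·0.661438 / 0.75 = 1.1306
n−2 ≥ 1.2783  ⇒  n ≥ 3.2783
Smallest integer n = 4

4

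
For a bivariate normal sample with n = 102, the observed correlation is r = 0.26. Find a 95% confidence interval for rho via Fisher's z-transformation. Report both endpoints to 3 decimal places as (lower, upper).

(0.069, 0.433)

z_r = atanh(0.26) = 0.266108;  SE = 1/√(n−3) = 1/√99 = 0.100504
z-limits: 0.266108 ± 1.960·0.100504 = 0.266108 ± 0.196988 = [0.069120, 0.463096]
ρ-limits: (tanh 0.069120, tanh 0.463096) = (0.069, 0.433)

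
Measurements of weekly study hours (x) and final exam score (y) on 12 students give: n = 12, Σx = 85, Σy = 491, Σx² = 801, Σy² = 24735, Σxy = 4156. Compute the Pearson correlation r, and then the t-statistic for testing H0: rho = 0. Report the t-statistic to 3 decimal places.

3.147

S_xy = nΣxy − ΣxΣy = 12·4156 − 85·491 = 49872 − 41735 = 8137
S_xx = nΣx² − (Σx)² = 12·801 − 85² = 9612 − 7225 = 2387
S_yy = nΣy² − (Σy)² = 12·24735 − 491² = 296820 − 241081 = 55739
r = S_xy / √(S_xx·S_yy) = 8137 / √(2387·55739) = 8137 / √133048993 = 8137 / 11534.6865 = 0.7054
t = r·√(n−2)/√(1−r²) = 0.7054·√10 / √(1−0.497589) = 2.230671 / 0.708810 = 3.147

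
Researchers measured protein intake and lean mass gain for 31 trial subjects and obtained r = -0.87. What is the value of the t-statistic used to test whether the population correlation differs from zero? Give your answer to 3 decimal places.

t = r·√(n−2) / √(1−r²) with r = -0.87, n = 31
  = -0.87·√29 / √(1 − 0.7569)
  = -0.87·5.385165 / 0.493052
  = -4.685094 / 0.493052 = -9.502

-9.502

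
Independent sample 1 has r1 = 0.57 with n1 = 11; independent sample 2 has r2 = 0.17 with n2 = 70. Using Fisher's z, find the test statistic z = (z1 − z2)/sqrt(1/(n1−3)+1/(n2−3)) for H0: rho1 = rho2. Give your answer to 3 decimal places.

Fisher z-transforms: z1 = atanh(0.57) = 0.647523, z2 = atanh(0.17) = 0.171667; difference d = 0.475856
Var(d) = 1/8 + 1/67 = 0.1250000 + 0.0149254 = 0.1399254
z = d/√Var(d) = 0.475856 / √0.1399254 = 0.475856 / 0.374066 = 1.272

1.272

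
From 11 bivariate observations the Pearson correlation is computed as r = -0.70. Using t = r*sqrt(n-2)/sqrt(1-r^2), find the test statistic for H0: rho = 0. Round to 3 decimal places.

-2.941

t = r·√(n−2) / √(1−r²) with r = -0.70, n = 11
  = -0.70·√9 / √(1 − 0.4900)
  = -0.70·3.000000 / 0.714143
  = -2.100000 / 0.714143 = -2.941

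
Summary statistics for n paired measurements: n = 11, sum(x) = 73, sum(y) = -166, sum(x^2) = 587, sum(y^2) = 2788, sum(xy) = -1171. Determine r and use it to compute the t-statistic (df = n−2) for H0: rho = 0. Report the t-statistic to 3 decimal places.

-1.338

S_xy = nΣxy − ΣxΣy = 11·(-1171) − 73·(-166) = -12881 − (-12118) = -763
S_xx = nΣx² − (Σx)² = 11·587 − 73² = 6457 − 5329 = 1128
S_yy = nΣy² − (Σy)² = 11·2788 − (-166)² = 30668 − 27556 = 3112
r = S_xy / √(S_xx·S_yy) = -763 / √(1128·3112) = -763 / √3510336 = -763 / 1873.5891 = -0.4072
t = r·√(n−2)/√(1−r²) = -0.4072·√9 / √(1−0.165812) = -1.221600 / 0.913339 = -1.338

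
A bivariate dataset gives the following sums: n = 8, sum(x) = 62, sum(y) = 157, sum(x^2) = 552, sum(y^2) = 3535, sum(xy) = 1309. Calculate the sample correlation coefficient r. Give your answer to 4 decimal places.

Numerator: nΣxy − (Σx)(Σy) = 8·1309 − (62)(157) = 738
Denominator: √[(nΣx²−(Σx)²)(nΣy²−(Σy)²)]
  nΣx²−(Σx)² = 8·552 − 3844 = 572;  nΣy²−(Σy)² = 8·3535 − 24649 = 3631
  √(572·3631) = √2076932 = 1441.1565
r = 738 / 1441.1565 = 0.5121

0.5121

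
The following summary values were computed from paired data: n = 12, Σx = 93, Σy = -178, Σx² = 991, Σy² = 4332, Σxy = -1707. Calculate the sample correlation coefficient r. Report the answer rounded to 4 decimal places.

-0.4844

Numerator: nΣxy − (Σx)(Σy) = 12·(-1707) − (93)(-178) = -3930
Denominator: √[(nΣx²−(Σx)²)(nΣy²−(Σy)²)]
  nΣx²−(Σx)² = 12·991 − 8649 = 3243;  nΣy²−(Σy)² = 12·4332 − 31684 = 20300
  √(3243·20300) = √65832900 = 8113.7476
r = -3930 / 8113.7476 = -0.4844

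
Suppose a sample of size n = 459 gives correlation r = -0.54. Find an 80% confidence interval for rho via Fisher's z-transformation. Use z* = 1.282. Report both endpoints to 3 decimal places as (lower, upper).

Fisher z: z_r = atanh(r) = ½·ln((1+(-0.54))/(1−(-0.54))) = -0.604156
SE(z) = 1/√(n−3) = 1/√456 = 0.046829
80% ⇒ z* = 1.282; margin = 1.282·0.046829 = 0.060035
CI on z-scale: (-0.664191, -0.544121)
Back-transform: tanh(-0.664191) = -0.581146, tanh(-0.544121) = -0.496101

(-0.581, -0.496)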